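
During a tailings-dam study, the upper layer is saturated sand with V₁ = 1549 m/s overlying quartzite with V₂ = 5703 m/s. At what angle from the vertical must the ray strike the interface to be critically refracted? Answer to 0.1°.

15.8°

At critical incidence the refracted ray runs along the interface (θ₂ = 90°), so sin θ_c = V₁/V₂.
θ_c = arcsin(1549/5703) = arcsin 0.2716 = 15.76°.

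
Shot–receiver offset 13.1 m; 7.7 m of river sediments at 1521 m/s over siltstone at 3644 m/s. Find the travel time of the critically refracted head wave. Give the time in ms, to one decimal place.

t = x/V₂ + 2h·√(V₂²−V₁²)/(V₁V₂).
√(V₂²−V₁²) = √(3644²−1521²) = 3311.4 m/s; delay term = 2·7.7·3311.4/(1521·3644) = 0.00920 s.
t = 13.1/3644 + 0.00920 = 0.01280 s.

12.8 ms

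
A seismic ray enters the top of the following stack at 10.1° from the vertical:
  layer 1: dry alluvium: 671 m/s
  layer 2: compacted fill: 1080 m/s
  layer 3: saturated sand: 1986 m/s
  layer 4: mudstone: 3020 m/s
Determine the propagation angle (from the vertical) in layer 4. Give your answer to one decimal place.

Ray parameter p = sin 10.1° / 671 = 2.6135e-04 s/m.
sin θ_4 = p·V_4 = 2.6135e-04 × 3020 = 0.7893.
θ_4 = 52.12° from the vertical.

52.1°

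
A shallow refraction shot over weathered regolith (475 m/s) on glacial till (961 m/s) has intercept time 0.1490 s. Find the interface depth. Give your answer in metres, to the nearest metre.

41 m

θ_c = arcsin(475/961) = 29.62°; cos θ_c = 0.8693.
tᵢ = 2h cos θ_c/V₁ ⇒ h = tᵢ·V₁/(2 cos θ_c) = 0.149·475/(2·0.8693) = 40.71 m.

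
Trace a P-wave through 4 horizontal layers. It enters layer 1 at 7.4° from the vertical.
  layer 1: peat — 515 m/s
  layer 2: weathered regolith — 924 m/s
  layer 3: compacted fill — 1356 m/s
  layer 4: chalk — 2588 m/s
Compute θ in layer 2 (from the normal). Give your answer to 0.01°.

Snell's law across each interface conserves sin θ / V, so sin θ_2 = V_2·sin θ₁/V₁.
sin θ_2 = 924 × sin 7.4° / 515 = 0.2311.
θ_2 = arcsin 0.2311 = 13.36°.

13.36°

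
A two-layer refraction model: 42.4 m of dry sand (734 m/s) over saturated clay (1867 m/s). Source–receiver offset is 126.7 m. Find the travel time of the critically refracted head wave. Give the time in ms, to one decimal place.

t = x/V₂ + 2h·√(V₂²−V₁²)/(V₁V₂).
√(V₂²−V₁²) = √(1867²−734²) = 1716.7 m/s; delay term = 2·42.4·1716.7/(734·1867) = 0.10623 s.
t = 126.7/1867 + 0.10623 = 0.17409 s.

174.1 ms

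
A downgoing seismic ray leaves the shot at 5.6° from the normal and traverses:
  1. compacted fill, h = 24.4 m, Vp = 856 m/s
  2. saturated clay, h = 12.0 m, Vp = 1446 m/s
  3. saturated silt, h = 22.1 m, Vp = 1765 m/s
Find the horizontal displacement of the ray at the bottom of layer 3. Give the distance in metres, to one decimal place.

8.9 m

Ray parameter p = sin 5.6° / 856 m/s = 1.1400e-04 s/m.
Layer 1: θ = 5.60°; offset = 24.4·tan 5.60° = 2.392 m.
Layer 2: sin θ = p·1446 = 0.1648 → θ = 9.49°; offset = 12.0·tan 9.49° = 2.006 m.
Layer 3: sin θ = p·1765 = 0.2012 → θ = 11.61°; offset = 22.1·tan 11.61° = 4.540 m.
Σ offsets = 8.938 m.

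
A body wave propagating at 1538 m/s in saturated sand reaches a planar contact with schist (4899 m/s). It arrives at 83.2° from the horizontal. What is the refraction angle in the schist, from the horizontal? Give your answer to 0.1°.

67.8°

Angle from the normal: 90° − 83.2° = 6.8°.
Snell's law: sin θ₂ = (V₂/V₁)·sin θ₁ = (4899/1538)·sin 6.8° = 0.3772.
θ₂ = sin⁻¹(0.3772) = 22.16° (from vertical).
From the interface: 90° − 22.16° = 67.84°.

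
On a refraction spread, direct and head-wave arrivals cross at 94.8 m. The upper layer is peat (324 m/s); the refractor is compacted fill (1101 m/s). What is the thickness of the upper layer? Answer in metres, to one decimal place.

35.0 m

h = (x_cross/2)·√((V₂−V₁)/(V₂+V₁)).
(V₂−V₁)/(V₂+V₁) = (1101−324)/(1101+324) = 0.5453; √ = 0.7384.
h = (94.8/2)·0.7384 = 35.00 m.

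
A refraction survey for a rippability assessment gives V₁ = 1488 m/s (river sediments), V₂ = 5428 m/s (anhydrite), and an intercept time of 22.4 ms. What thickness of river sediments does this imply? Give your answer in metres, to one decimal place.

17.3 m

h = tᵢ·V₁·V₂ / (2·√(V₂²−V₁²)).
√(V₂²−V₁²) = √(5428² − 1488²) = 5220.1 m/s.
h = 0.0224 s × 1488 × 5428 / (2 × 5220.1) = 17.33 m.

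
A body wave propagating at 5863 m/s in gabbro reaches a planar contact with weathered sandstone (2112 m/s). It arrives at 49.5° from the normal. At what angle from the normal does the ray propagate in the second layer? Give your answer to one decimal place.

sin θ₁/V₁ = sin θ₂/V₂ ⇒ sin θ₂ = 2112·sin 49.5°/5863 = 2112·0.7604/5863 = 0.2739.
θ₂ = sin⁻¹(0.2739) = 15.90° (from vertical).

15.9°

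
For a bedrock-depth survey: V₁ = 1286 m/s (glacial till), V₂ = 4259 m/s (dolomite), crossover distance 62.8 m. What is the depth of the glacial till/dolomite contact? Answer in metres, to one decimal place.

23.0 m

x_cross = 2h·√((V₂+V₁)/(V₂−V₁)) → h = x_cross / (2·√((V₂+V₁)/(V₂−V₁))).
√((V₂+V₁)/(V₂−V₁)) = √((4259+1286)/(4259−1286)) = 1.3657.
h = 62.8 / (2·1.3657) = 22.99 m.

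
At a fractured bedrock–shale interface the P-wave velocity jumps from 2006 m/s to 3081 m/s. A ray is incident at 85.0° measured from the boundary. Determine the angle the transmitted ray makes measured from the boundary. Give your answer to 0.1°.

82.3°

Convert to the normal: θ₁ = 90° − 85.0° = 5.0°.
Snell's law: sin θ₂ = (V₂/V₁)·sin θ₁ = (3081/2006)·sin 5.0° = 0.1339.
θ₂ = sin⁻¹(0.1339) = 7.69° (from vertical).
From the interface: 90° − 7.69° = 82.31°.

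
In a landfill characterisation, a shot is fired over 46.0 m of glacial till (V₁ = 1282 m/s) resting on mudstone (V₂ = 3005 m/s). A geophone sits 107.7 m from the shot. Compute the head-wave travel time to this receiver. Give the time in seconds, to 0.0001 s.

0.1007 s

θ_c = arcsin(V₁/V₂) = arcsin(1282/3005) = 25.25°, cos θ_c = 0.9044.
Intercept time tᵢ = 2h cos θ_c / V₁ = 2·46.0·0.9044/1282 = 0.06490 s.
t = x/V₂ + tᵢ = 107.7/3005 + 0.06490 = 0.10074 s.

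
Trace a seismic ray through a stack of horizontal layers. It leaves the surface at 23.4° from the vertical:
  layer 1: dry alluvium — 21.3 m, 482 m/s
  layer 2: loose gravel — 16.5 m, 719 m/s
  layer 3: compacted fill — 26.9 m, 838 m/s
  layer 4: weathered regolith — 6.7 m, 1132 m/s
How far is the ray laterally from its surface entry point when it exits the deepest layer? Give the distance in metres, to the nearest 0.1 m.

p = sin θ₁/V₁ = sin 23.4°/482 = 8.2396e-04 s/m is conserved through the stack.
Layer 1: θ = 23.40°; offset = 21.3·tan 23.40° = 9.217 m.
Layer 2: sin θ = p·719 = 0.5924 → θ = 36.33°; offset = 16.5·tan 36.33° = 12.133 m.
Layer 3: sin θ = p·838 = 0.6905 → θ = 43.67°; offset = 26.9·tan 43.67° = 25.677 m.
Layer 4: sin θ = p·1132 = 0.9327 → θ = 68.86°; offset = 6.7·tan 68.86° = 17.330 m.
Total horizontal offset = 64.358 m.

64.4 m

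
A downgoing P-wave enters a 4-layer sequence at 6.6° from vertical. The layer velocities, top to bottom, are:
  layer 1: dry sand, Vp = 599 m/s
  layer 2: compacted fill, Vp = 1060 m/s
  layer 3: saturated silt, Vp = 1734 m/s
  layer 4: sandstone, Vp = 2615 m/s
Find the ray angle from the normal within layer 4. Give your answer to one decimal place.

Ray parameter p = sin 6.6° / 599 = 1.9188e-04 s/m.
sin θ_4 = p·V_4 = 1.9188e-04 × 2615 = 0.5018.
θ_4 = arcsin 0.5018 = 30.12°.

30.1°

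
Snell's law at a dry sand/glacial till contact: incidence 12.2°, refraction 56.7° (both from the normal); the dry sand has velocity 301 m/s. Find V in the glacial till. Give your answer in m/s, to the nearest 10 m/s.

sin 12.2° = 0.2113; sin 56.7° = 0.8358.
V₂ = V₁·(sin θ₂/sin θ₁) = 301·(0.8358/0.2113) = 1190.48 m/s.

1190 m/s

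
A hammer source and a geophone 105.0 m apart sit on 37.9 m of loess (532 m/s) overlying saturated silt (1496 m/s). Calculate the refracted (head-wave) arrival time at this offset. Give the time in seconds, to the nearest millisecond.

θ_c = arcsin(V₁/V₂) = arcsin(532/1496) = 20.83°, cos θ_c = 0.9346.
Intercept time tᵢ = 2h cos θ_c / V₁ = 2·37.9·0.9346/532 = 0.13317 s.
t = x/V₂ + tᵢ = 105.0/1496 + 0.13317 = 0.20335 s.

0.203 s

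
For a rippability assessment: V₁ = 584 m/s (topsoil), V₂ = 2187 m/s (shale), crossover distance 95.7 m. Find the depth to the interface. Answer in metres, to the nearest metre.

h = (x_cross/2)·√((V₂−V₁)/(V₂+V₁)).
(V₂−V₁)/(V₂+V₁) = (2187−584)/(2187+584) = 0.5785; √ = 0.7606.
h = (95.7/2)·0.7606 = 36.39 m.

36 m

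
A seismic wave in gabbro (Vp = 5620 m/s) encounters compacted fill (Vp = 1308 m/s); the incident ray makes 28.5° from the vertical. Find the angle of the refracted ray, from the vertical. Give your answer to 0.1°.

6.4°

Snell's law: sin θ₂ = (V₂/V₁)·sin θ₁ = (1308/5620)·sin 28.5° = 0.1111.
θ₂ = sin⁻¹(0.1111) = 6.38° (from vertical).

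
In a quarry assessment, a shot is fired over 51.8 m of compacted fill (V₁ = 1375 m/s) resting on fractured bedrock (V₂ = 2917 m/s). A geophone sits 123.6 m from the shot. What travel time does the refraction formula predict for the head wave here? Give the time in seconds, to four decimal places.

θ_c = arcsin(V₁/V₂) = arcsin(1375/2917) = 28.12°, cos θ_c = 0.8819.
Intercept time tᵢ = 2h cos θ_c / V₁ = 2·51.8·0.8819/1375 = 0.06645 s.
t = x/V₂ + tᵢ = 123.6/2917 + 0.06645 = 0.10882 s.

0.1088 s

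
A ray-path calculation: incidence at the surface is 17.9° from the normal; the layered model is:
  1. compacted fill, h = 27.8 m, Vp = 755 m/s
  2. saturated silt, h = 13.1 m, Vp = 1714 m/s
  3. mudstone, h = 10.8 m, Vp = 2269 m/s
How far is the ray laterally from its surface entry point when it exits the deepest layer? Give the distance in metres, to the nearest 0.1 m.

47.8 m

Apply Snell's law at each interface; in layer i the horizontal offset is hᵢ·tan θᵢ.
Layer 1: θ = 17.90°; offset = 27.8·tan 17.90° = 8.979 m.
Layer 2: sin θ = 1714·sin 17.9°/755 = 0.6978, θ = 44.25°; offset = 13.1·tan 44.25° = 12.760 m.
Layer 3: sin θ = 2269·sin 17.9°/755 = 0.9237, θ = 67.47°; offset = 10.8·tan 67.47° = 26.039 m.
Summing the layer offsets gives 47.778 m.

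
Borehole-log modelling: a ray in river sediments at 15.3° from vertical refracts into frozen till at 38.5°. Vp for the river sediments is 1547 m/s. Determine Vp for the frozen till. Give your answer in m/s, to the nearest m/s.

sin 15.3° = 0.2639; sin 38.5° = 0.6225.
V₂ = V₁·(sin θ₂/sin θ₁) = 1547·(0.6225/0.2639) = 3649.60 m/s.

3650 m/s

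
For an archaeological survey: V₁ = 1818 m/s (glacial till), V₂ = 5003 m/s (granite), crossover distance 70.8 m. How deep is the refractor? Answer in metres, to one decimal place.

x_cross = 2h·√((V₂+V₁)/(V₂−V₁)) → h = x_cross / (2·√((V₂+V₁)/(V₂−V₁))).
√((V₂+V₁)/(V₂−V₁)) = √((5003+1818)/(5003−1818)) = 1.4634.
h = 70.8 / (2·1.4634) = 24.19 m.

24.2 m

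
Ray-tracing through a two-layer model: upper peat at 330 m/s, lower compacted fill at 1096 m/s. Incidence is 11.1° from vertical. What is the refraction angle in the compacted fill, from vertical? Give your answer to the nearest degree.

40°

Snell's law: sin θ₂ = (V₂/V₁)·sin θ₁ = (1096/330)·sin 11.1° = 0.6394.
θ₂ = arcsin 0.6394 = 39.75° from the normal.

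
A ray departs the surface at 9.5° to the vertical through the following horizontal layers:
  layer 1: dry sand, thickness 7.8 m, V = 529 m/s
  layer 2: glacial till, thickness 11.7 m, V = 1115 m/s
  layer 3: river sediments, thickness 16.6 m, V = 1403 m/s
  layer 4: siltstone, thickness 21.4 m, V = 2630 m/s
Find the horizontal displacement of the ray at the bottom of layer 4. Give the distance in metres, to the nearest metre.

44 m

Ray parameter p = sin 9.5° / 529 m/s = 3.1200e-04 s/m.
Layer 1: θ = 9.50°; offset = 7.8·tan 9.50° = 1.305 m.
Layer 2: sin θ = p·1115 = 0.3479 → θ = 20.36°; offset = 11.7·tan 20.36° = 4.341 m.
Layer 3: sin θ = p·1403 = 0.4377 → θ = 25.96°; offset = 16.6·tan 25.96° = 8.082 m.
Layer 4: sin θ = p·2630 = 0.8206 → θ = 55.14°; offset = 21.4·tan 55.14° = 30.723 m.
Summing the layer offsets gives 44.451 m.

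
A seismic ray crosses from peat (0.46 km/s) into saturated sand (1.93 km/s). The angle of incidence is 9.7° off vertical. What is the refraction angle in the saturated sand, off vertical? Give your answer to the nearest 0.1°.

45.0°

sin θ₁/V₁ = sin θ₂/V₂ ⇒ sin θ₂ = 1.93·sin 9.7°/0.46 = 1.93·0.1685/0.46 = 0.7069.
θ₂ = arcsin 0.7069 = 44.99° from the normal.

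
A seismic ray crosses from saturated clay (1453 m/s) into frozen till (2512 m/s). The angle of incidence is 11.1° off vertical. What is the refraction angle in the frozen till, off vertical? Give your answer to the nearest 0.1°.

19.4°

sin θ₁/V₁ = sin θ₂/V₂ ⇒ sin θ₂ = 2512·sin 11.1°/1453 = 2512·0.1925/1453 = 0.3328.
θ₂ = sin⁻¹(0.3328) = 19.44° (from vertical).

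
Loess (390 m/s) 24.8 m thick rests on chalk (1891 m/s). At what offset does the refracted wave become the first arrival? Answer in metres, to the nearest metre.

61 m

θ_c = arcsin(390/1891) = 11.90°, so cos θ_c = 0.9785 and tᵢ = 2h cos θ_c/V₁ = 0.1244 s.
At crossover x/V₁ = x/V₂ + tᵢ ⇒ x = tᵢ/(1/V₁ − 1/V₂) = 0.12445/(2.5641e-03 − 5.2882e-04) = 61.14 m.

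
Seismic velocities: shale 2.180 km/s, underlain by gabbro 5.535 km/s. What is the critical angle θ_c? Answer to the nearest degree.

At critical incidence the refracted ray runs along the interface (θ₂ = 90°), so sin θ_c = V₁/V₂.
θ_c = arcsin(2.180/5.535) = arcsin 0.3939 = 23.19°.

23°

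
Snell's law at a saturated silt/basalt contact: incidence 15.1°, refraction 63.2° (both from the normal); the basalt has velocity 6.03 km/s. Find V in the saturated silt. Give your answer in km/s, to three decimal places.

Snell's law: sin 15.1°/V₁ = sin 63.2°/V₂.
V₁ = V₂·sin 15.1°/sin 63.2° = 6.03 × 0.2919 = 1.760 km/s.

1.760 km/s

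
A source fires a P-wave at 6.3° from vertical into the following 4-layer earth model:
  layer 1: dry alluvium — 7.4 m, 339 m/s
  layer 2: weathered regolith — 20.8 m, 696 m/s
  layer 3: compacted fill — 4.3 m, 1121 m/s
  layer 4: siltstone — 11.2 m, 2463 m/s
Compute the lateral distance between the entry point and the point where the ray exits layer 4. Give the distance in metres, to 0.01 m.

22.09 m

p = sin θ₁/V₁ = sin 6.3°/339 = 3.2370e-04 s/m is conserved through the stack.
Layer 1: θ = 6.30°; offset = 7.4·tan 6.30° = 0.8170 m.
Layer 2: sin θ = p·696 = 0.2253 → θ = 13.02°; offset = 20.8·tan 13.02° = 4.8098 m.
Layer 3: sin θ = p·1121 = 0.3629 → θ = 21.28°; offset = 4.3·tan 21.28° = 1.6745 m.
Layer 4: sin θ = p·2463 = 0.7973 → θ = 52.87°; offset = 11.2·tan 52.87° = 14.7932 m.
Summing the layer offsets gives 22.0944 m.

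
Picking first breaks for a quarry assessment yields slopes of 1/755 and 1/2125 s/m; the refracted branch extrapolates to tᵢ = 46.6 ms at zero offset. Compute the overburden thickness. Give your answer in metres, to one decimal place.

θ_c = arcsin(755/2125) = 20.81°; cos θ_c = 0.9348.
tᵢ = 2h cos θ_c/V₁ ⇒ h = tᵢ·V₁/(2 cos θ_c) = 0.0466·755/(2·0.9348) = 18.82 m.

18.8 m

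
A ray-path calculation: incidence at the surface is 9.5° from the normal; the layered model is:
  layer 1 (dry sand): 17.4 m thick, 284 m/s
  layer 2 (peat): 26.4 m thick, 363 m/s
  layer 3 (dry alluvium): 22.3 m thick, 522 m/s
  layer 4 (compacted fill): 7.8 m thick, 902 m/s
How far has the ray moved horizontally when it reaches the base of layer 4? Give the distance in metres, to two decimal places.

20.51 m

p = sin θ₁/V₁ = sin 9.5°/284 = 5.8115e-04 s/m is conserved through the stack.
Layer 1: θ = 9.50°; offset = 17.4·tan 9.50° = 2.9118 m.
Layer 2: sin θ = p·363 = 0.2110 → θ = 12.18°; offset = 26.4·tan 12.18° = 5.6975 m.
Layer 3: sin θ = p·522 = 0.3034 → θ = 17.66°; offset = 22.3·tan 17.66° = 7.0995 m.
Layer 4: sin θ = p·902 = 0.5242 → θ = 31.61°; offset = 7.8·tan 31.61° = 4.8013 m.
Σ offsets = 20.5101 m.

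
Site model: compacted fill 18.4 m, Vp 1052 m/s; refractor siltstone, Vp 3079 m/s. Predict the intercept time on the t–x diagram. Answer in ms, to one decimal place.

32.9 ms

tᵢ = 2h·√(V₂²−V₁²)/(V₁V₂).
√(V₂²−V₁²) = √(3079²−1052²) = 2893.7 m/s.
tᵢ = 2·18.4·2893.7/(1052·3079) = 0.03288 s.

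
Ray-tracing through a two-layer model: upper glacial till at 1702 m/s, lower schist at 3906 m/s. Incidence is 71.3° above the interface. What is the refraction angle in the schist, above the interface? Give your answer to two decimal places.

Angle from the normal: 90° − 71.3° = 18.7°.
sin θ₁/V₁ = sin θ₂/V₂ ⇒ sin θ₂ = 3906·sin 18.7°/1702 = 3906·0.3206/1702 = 0.7358.
θ₂ = sin⁻¹(0.7358) = 47.37° (from vertical).
From the interface: 90° − 47.37° = 42.63°.

42.63°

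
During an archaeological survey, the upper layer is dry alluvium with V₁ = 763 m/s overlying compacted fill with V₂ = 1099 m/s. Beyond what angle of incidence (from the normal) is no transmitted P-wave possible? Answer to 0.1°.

44.0°

At critical incidence the refracted ray runs along the interface (θ₂ = 90°), so sin θ_c = V₁/V₂.
θ_c = arcsin(763/1099) = arcsin 0.6943 = 43.97°.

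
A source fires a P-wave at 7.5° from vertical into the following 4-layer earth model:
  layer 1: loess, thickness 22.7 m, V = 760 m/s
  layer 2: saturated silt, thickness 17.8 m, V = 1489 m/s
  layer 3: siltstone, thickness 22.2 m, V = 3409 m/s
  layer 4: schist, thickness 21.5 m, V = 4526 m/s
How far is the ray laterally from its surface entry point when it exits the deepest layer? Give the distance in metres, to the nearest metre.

50 m

p = sin θ₁/V₁ = sin 7.5°/760 = 1.7174e-04 s/m is conserved through the stack.
Layer 1: θ = 7.50°; offset = 22.7·tan 7.50° = 2.989 m.
Layer 2: sin θ = p·1489 = 0.2557 → θ = 14.82°; offset = 17.8·tan 14.82° = 4.709 m.
Layer 3: sin θ = p·3409 = 0.5855 → θ = 35.84°; offset = 22.2·tan 35.84° = 16.033 m.
Layer 4: sin θ = p·4526 = 0.7773 → θ = 51.02°; offset = 21.5·tan 51.02° = 26.565 m.
Summing the layer offsets gives 50.295 m.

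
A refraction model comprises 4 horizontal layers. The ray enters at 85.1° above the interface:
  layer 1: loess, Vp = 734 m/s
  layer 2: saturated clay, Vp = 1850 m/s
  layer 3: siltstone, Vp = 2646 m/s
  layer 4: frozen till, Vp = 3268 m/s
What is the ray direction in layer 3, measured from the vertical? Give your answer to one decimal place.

From the normal: θ₁ = 90° − 85.1° = 4.9°.
Snell's law across each interface conserves sin θ / V, so sin θ_3 = V_3·sin θ₁/V₁.
sin θ_3 = 2646 × sin 4.9° / 734 = 0.3079.
θ_3 = arcsin 0.3079 = 17.93°.

17.9°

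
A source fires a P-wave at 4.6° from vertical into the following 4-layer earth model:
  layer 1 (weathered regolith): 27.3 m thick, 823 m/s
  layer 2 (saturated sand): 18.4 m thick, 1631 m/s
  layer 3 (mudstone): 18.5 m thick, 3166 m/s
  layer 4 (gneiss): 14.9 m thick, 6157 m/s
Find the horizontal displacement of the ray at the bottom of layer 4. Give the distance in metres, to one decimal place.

Apply Snell's law at each interface; in layer i the horizontal offset is hᵢ·tan θᵢ.
Layer 1: θ = 4.60°; offset = 27.3·tan 4.60° = 2.197 m.
Layer 2: sin θ = 1631·sin 4.6°/823 = 0.1589, θ = 9.15°; offset = 18.4·tan 9.15° = 2.962 m.
Layer 3: sin θ = 3166·sin 4.6°/823 = 0.3085, θ = 17.97°; offset = 18.5·tan 17.97° = 6.000 m.
Layer 4: sin θ = 6157·sin 4.6°/823 = 0.6000, θ = 36.87°; offset = 14.9·tan 36.87° = 11.174 m.
Total horizontal offset = 22.333 m.

22.3 m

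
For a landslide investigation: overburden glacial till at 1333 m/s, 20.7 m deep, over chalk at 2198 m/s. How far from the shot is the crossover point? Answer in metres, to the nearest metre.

x_cross = 2h·√((V₂+V₁)/(V₂−V₁)).
(V₂+V₁)/(V₂−V₁) = (2198+1333)/(2198−1333) = 4.0821; √ = 2.0204.
x_cross = 2·20.7·2.0204 = 83.65 m.

84 m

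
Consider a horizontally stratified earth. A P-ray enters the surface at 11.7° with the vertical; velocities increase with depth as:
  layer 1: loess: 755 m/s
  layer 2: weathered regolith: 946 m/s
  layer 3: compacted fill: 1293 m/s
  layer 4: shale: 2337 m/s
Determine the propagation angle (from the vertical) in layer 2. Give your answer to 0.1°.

Ray parameter p = sin 11.7° / 755 = 2.6859e-04 s/m.
sin θ_2 = p·V_2 = 2.6859e-04 × 946 = 0.2541.
θ_2 = arcsin 0.2541 = 14.72°.

14.7°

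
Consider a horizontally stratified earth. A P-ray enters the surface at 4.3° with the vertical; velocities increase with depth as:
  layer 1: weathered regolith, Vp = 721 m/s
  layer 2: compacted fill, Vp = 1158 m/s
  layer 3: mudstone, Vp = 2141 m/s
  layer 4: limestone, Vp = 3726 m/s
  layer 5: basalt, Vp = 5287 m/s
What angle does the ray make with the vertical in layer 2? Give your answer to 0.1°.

6.9°

Ray parameter p = sin 4.3° / 721 = 1.0399e-04 s/m.
sin θ_2 = p·V_2 = 1.0399e-04 × 1158 = 0.1204.
θ_2 = arcsin 0.1204 = 6.92°.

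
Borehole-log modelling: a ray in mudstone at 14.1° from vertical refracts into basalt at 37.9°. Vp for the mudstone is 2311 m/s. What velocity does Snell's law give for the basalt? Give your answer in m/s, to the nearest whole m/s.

sin 14.1° = 0.2436; sin 37.9° = 0.6143.
V₂ = V₁·(sin θ₂/sin θ₁) = 2311·(0.6143/0.2436) = 5827.28 m/s.

5827 m/s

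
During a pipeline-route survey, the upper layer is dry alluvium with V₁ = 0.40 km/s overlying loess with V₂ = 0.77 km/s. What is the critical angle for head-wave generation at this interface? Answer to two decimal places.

At critical incidence the refracted ray runs along the interface (θ₂ = 90°), so sin θ_c = V₁/V₂.
θ_c = arcsin(0.40/0.77) = arcsin 0.5195 = 31.30°.

31.30°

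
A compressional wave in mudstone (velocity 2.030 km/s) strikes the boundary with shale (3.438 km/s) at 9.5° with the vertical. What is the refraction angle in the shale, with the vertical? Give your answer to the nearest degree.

16°

sin θ₁/V₁ = sin θ₂/V₂ ⇒ sin θ₂ = 3.438·sin 9.5°/2.030 = 3.438·0.1650/2.030 = 0.2795.
θ₂ = arcsin 0.2795 = 16.23° from the normal.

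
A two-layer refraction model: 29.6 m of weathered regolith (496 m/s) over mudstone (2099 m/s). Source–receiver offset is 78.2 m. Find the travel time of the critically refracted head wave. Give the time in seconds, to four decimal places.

0.1532 s

θ_c = arcsin(V₁/V₂) = arcsin(496/2099) = 13.67°, cos θ_c = 0.9717.
Intercept time tᵢ = 2h cos θ_c / V₁ = 2·29.6·0.9717/496 = 0.11597 s.
t = x/V₂ + tᵢ = 78.2/2099 + 0.11597 = 0.15323 s.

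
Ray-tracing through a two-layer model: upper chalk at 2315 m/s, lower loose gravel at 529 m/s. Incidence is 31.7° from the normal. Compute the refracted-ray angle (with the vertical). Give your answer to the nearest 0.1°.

6.9°

sin θ₁/V₁ = sin θ₂/V₂ ⇒ sin θ₂ = 529·sin 31.7°/2315 = 529·0.5255/2315 = 0.1201.
θ₂ = arcsin 0.1201 = 6.90° from the normal.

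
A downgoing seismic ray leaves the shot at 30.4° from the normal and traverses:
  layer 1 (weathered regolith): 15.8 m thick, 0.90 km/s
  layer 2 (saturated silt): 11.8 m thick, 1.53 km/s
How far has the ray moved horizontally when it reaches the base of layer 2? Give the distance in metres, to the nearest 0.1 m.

29.2 m

Apply Snell's law at each interface; in layer i the horizontal offset is hᵢ·tan θᵢ.
Layer 1: θ = 30.40°; offset = 15.8·tan 30.40° = 9.270 m.
Layer 2: sin θ = 1.53·sin 30.4°/0.90 = 0.8603, θ = 59.35°; offset = 11.8·tan 59.35° = 19.909 m.
Total horizontal offset = 29.179 m.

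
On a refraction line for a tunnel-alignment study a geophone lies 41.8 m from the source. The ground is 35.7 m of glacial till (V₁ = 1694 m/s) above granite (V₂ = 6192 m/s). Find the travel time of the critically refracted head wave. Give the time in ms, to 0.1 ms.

47.3 ms

θ_c = arcsin(V₁/V₂) = arcsin(1694/6192) = 15.88°, cos θ_c = 0.9618.
Intercept time tᵢ = 2h cos θ_c / V₁ = 2·35.7·0.9618/1694 = 0.04054 s.
t = x/V₂ + tᵢ = 41.8/6192 + 0.04054 = 0.04729 s.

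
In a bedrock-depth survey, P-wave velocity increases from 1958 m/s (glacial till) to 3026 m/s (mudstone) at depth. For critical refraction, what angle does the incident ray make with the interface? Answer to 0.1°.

49.7°

Critical incidence: sin θ_c = V₁/V₂ = 1958/3026 = 0.6471.
θ_c = arcsin 0.6471 = 40.32°.
Measured from the interface: 90° − 40.32° = 49.68°.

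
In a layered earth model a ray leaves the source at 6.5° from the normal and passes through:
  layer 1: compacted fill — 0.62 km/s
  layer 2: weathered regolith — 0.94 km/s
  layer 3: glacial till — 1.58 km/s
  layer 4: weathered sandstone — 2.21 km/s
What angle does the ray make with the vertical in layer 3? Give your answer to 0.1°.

Ray parameter p = sin 6.5° / 0.62 = 1.8259e-01 s/km.
sin θ_3 = p·V_3 = 1.8259e-01 × 1.58 = 0.2885.
θ_3 = 16.77° from the vertical.

16.8°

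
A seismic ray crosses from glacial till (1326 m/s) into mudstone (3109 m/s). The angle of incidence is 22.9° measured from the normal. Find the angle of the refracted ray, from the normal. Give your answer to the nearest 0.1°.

65.8°

sin θ₁/V₁ = sin θ₂/V₂ ⇒ sin θ₂ = 3109·sin 22.9°/1326 = 3109·0.3891/1326 = 0.9124.
θ₂ = sin⁻¹(0.9124) = 65.83° (from vertical).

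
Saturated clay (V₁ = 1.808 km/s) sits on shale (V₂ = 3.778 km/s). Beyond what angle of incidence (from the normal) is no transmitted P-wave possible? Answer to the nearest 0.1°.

At critical incidence the refracted ray runs along the interface (θ₂ = 90°), so sin θ_c = V₁/V₂.
θ_c = arcsin(1.808/3.778) = arcsin 0.4786 = 28.59°.

28.6°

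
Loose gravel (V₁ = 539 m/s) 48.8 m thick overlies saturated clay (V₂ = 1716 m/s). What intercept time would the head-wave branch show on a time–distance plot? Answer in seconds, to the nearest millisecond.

tᵢ = 2h·√(V₂²−V₁²)/(V₁V₂).
√(V₂²−V₁²) = √(1716²−539²) = 1629.2 m/s.
tᵢ = 2·48.8·1629.2/(539·1716) = 0.17191 s.

0.172 s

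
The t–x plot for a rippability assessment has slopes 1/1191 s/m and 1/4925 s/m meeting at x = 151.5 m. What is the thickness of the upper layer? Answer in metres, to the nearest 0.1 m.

h = (x_cross/2)·√((V₂−V₁)/(V₂+V₁)).
(V₂−V₁)/(V₂+V₁) = (4925−1191)/(4925+1191) = 0.6105; √ = 0.7814.
h = (151.5/2)·0.7814 = 59.19 m.

59.2 m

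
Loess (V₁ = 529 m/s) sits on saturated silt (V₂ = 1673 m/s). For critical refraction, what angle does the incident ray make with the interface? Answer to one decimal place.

Critical incidence: sin θ_c = V₁/V₂ = 529/1673 = 0.3162.
θ_c = arcsin 0.3162 = 18.43°.
Measured from the interface: 90° − 18.43° = 71.57°.

71.6°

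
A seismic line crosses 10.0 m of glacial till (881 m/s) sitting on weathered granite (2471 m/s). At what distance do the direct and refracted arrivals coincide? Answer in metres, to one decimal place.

θ_c = arcsin(881/2471) = 20.89°, so cos θ_c = 0.9343 and tᵢ = 2h cos θ_c/V₁ = 0.0212 s.
At crossover x/V₁ = x/V₂ + tᵢ ⇒ x = tᵢ/(1/V₁ − 1/V₂) = 0.02121/(1.1351e-03 − 4.0469e-04) = 29.04 m.

29.0 m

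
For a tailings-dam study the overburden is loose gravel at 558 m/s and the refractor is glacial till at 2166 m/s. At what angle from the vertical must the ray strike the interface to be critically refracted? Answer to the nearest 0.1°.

At critical incidence the refracted ray runs along the interface (θ₂ = 90°), so sin θ_c = V₁/V₂.
θ_c = arcsin(558/2166) = arcsin 0.2576 = 14.93°.

14.9°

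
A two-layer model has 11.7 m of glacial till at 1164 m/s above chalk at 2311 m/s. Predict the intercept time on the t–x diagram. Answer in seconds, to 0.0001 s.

0.0174 s

θ_c = arcsin(V₁/V₂) = arcsin(1164/2311) = 30.24°; cos θ_c = 0.8639.
tᵢ = 2h·cos θ_c / V₁ = 2·11.7·0.8639 / 1164 = 0.01737 s.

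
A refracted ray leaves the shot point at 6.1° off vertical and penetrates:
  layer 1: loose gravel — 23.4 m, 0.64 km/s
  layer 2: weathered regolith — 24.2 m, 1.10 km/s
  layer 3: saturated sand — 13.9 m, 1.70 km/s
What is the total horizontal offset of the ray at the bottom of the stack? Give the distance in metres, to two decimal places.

Apply Snell's law at each interface; in layer i the horizontal offset is hᵢ·tan θᵢ.
Layer 1: θ = 6.10°; offset = 23.4·tan 6.10° = 2.5007 m.
Layer 2: sin θ = 1.10·sin 6.1°/0.64 = 0.1826, θ = 10.52°; offset = 24.2·tan 10.52° = 4.4955 m.
Layer 3: sin θ = 1.70·sin 6.1°/0.64 = 0.2823, θ = 16.40°; offset = 13.9·tan 16.40° = 4.0898 m.
Total horizontal offset = 11.0860 m.

11.09 m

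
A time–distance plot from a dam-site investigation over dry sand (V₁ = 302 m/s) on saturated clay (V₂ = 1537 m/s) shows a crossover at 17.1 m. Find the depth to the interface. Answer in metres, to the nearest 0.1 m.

7.0 m

x_cross = 2h·√((V₂+V₁)/(V₂−V₁)) → h = x_cross / (2·√((V₂+V₁)/(V₂−V₁))).
√((V₂+V₁)/(V₂−V₁)) = √((1537+302)/(1537−302)) = 1.2203.
h = 17.1 / (2·1.2203) = 7.01 m.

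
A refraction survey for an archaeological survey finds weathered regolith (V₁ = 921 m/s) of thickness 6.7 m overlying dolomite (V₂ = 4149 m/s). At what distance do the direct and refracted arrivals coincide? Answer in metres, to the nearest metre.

17 m

θ_c = arcsin(921/4149) = 12.83°, so cos θ_c = 0.9751 and tᵢ = 2h cos θ_c/V₁ = 0.0142 s.
At crossover x/V₁ = x/V₂ + tᵢ ⇒ x = tᵢ/(1/V₁ − 1/V₂) = 0.01419/(1.0858e-03 − 2.4102e-04) = 16.79 m.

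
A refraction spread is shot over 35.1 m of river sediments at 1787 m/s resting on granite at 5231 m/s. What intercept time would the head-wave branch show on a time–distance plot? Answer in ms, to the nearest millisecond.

θ_c = arcsin(V₁/V₂) = arcsin(1787/5231) = 19.98°; cos θ_c = 0.9398.
tᵢ = 2h·cos θ_c / V₁ = 2·35.1·0.9398 / 1787 = 0.03692 s.

37 ms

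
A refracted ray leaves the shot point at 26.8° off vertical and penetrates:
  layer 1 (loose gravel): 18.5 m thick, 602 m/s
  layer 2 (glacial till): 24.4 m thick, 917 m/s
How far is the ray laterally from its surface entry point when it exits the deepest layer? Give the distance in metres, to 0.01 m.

Ray parameter p = sin 26.8° / 602 m/s = 7.4897e-04 s/m.
Layer 1: θ = 26.80°; offset = 18.5·tan 26.80° = 9.3450 m.
Layer 2: sin θ = p·917 = 0.6868 → θ = 43.38°; offset = 24.4·tan 43.38° = 23.0558 m.
Summing the layer offsets gives 32.4008 m.

32.40 m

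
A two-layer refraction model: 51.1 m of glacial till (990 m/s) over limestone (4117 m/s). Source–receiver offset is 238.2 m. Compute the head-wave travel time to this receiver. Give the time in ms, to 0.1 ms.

θ_c = arcsin(V₁/V₂) = arcsin(990/4117) = 13.91°, cos θ_c = 0.9707.
Intercept time tᵢ = 2h cos θ_c / V₁ = 2·51.1·0.9707/990 = 0.10020 s.
t = x/V₂ + tᵢ = 238.2/4117 + 0.10020 = 0.15806 s.

158.1 ms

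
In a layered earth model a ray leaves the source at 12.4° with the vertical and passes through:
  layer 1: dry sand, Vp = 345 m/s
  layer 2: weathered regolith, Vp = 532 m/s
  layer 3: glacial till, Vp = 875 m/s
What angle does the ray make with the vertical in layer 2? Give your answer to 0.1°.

Ray parameter p = sin 12.4° / 345 = 6.2242e-04 s/m.
sin θ_2 = p·V_2 = 6.2242e-04 × 532 = 0.3311.
θ_2 = arcsin 0.3311 = 19.34°.

19.3°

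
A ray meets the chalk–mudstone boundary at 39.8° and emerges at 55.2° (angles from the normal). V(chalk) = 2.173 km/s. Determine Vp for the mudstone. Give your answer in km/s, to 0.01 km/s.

2.79 km/s

Snell's law: sin 39.8°/V₁ = sin 55.2°/V₂.
V₂ = V₁·sin 55.2°/sin 39.8° = 2.173 × 1.2828 = 2.79 km/s.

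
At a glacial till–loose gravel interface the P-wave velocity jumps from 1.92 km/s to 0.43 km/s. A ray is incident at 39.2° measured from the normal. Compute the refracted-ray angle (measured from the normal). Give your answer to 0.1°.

Snell's law: sin θ₂ = (V₂/V₁)·sin θ₁ = (0.43/1.92)·sin 39.2° = 0.1415.
θ₂ = sin⁻¹(0.1415) = 8.14° (from vertical).

8.1°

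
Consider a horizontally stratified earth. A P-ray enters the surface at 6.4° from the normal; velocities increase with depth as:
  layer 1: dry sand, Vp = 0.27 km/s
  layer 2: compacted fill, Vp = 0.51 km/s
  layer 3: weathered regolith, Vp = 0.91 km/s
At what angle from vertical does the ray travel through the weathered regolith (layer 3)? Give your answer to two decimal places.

22.07°

Ray parameter p = sin 6.4° / 0.27 = 4.1285e-01 s/km.
sin θ_3 = p·V_3 = 4.1285e-01 × 0.91 = 0.3757.
θ_3 = arcsin 0.3757 = 22.07°.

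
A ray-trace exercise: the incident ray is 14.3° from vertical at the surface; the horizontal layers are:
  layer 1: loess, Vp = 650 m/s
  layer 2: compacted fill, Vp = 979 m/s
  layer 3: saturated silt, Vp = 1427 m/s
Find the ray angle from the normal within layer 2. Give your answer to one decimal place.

Snell's law across each interface conserves sin θ / V, so sin θ_2 = V_2·sin θ₁/V₁.
sin θ_2 = 979 × sin 14.3° / 650 = 0.3720.
θ_2 = 21.84° from the vertical.

21.8°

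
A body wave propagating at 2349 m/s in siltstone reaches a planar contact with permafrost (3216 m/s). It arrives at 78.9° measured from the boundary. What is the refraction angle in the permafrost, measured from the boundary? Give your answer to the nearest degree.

Convert to the normal: θ₁ = 90° − 78.9° = 11.1°.
Snell's law: sin θ₂ = (V₂/V₁)·sin θ₁ = (3216/2349)·sin 11.1° = 0.2636.
θ₂ = arcsin 0.2636 = 15.28° from the normal.
From the interface: 90° − 15.28° = 74.72°.

75°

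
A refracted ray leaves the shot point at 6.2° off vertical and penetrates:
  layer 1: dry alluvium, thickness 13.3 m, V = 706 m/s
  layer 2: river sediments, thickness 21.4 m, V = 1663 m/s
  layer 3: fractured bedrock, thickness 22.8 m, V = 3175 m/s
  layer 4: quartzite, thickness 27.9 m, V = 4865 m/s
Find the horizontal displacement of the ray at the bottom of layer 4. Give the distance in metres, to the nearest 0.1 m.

50.8 m

p = sin θ₁/V₁ = sin 6.2°/706 = 1.5297e-04 s/m is conserved through the stack.
Layer 1: θ = 6.20°; offset = 13.3·tan 6.20° = 1.445 m.
Layer 2: sin θ = p·1663 = 0.2544 → θ = 14.74°; offset = 21.4·tan 14.74° = 5.629 m.
Layer 3: sin θ = p·3175 = 0.4857 → θ = 29.06°; offset = 22.8·tan 29.06° = 12.668 m.
Layer 4: sin θ = p·4865 = 0.7442 → θ = 48.09°; offset = 27.9·tan 48.09° = 31.086 m.
Summing the layer offsets gives 50.829 m.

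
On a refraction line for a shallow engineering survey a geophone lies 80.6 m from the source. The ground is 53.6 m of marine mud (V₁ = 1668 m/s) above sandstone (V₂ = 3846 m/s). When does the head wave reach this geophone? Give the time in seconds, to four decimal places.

θ_c = arcsin(V₁/V₂) = arcsin(1668/3846) = 25.70°, cos θ_c = 0.9011.
Intercept time tᵢ = 2h cos θ_c / V₁ = 2·53.6·0.9011/1668 = 0.05791 s.
t = x/V₂ + tᵢ = 80.6/3846 + 0.05791 = 0.07887 s.

0.0789 s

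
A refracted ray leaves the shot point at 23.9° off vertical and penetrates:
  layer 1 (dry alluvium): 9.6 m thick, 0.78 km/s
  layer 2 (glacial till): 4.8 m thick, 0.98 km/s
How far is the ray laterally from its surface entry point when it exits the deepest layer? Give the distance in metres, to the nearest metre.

7 m

p = sin θ₁/V₁ = sin 23.9°/0.78 = 5.1941e-01 s/km is conserved through the stack.
Layer 1: θ = 23.90°; offset = 9.6·tan 23.90° = 4.254 m.
Layer 2: sin θ = p·0.98 = 0.5090 → θ = 30.60°; offset = 4.8·tan 30.60° = 2.839 m.
Summing the layer offsets gives 7.093 m.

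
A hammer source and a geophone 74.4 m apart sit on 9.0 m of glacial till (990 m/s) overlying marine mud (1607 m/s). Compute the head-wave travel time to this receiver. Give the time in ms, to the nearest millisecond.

61 ms

t = x/V₂ + 2h·√(V₂²−V₁²)/(V₁V₂).
√(V₂²−V₁²) = √(1607²−990²) = 1265.8 m/s; delay term = 2·9.0·1265.8/(990·1607) = 0.01432 s.
t = 74.4/1607 + 0.01432 = 0.06062 s.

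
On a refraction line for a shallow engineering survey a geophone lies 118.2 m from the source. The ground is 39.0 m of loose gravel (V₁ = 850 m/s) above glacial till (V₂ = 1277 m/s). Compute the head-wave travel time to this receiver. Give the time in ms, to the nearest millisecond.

t = x/V₂ + 2h·√(V₂²−V₁²)/(V₁V₂).
√(V₂²−V₁²) = √(1277²−850²) = 953.0 m/s; delay term = 2·39.0·953.0/(850·1277) = 0.06848 s.
t = 118.2/1277 + 0.06848 = 0.16104 s.

161 ms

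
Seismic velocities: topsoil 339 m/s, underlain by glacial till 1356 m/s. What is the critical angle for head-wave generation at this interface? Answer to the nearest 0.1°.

14.5°

At critical incidence the refracted ray runs along the interface (θ₂ = 90°), so sin θ_c = V₁/V₂.
θ_c = arcsin(339/1356) = arcsin 0.2500 = 14.48°.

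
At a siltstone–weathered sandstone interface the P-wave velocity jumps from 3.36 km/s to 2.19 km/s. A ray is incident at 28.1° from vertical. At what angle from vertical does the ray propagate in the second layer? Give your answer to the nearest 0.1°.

17.9°

sin θ₁/V₁ = sin θ₂/V₂ ⇒ sin θ₂ = 2.19·sin 28.1°/3.36 = 2.19·0.4710/3.36 = 0.3070.
θ₂ = sin⁻¹(0.3070) = 17.88° (from vertical).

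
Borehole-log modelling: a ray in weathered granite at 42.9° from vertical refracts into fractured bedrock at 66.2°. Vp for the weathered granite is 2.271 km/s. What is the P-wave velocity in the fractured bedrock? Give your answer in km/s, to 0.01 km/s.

Snell's law: sin 42.9°/V₁ = sin 66.2°/V₂.
V₂ = V₁·sin 66.2°/sin 42.9° = 2.271 × 1.3441 = 3.05 km/s.

3.05 km/s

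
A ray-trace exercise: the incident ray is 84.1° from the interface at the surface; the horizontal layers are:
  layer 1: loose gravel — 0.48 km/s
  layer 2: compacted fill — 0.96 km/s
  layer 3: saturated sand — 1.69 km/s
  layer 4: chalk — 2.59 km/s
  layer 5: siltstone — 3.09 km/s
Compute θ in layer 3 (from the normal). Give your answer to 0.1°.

From the normal: θ₁ = 90° − 84.1° = 5.9°.
Ray parameter p = sin 5.9° / 0.48 = 2.1415e-01 s/km.
sin θ_3 = p·V_3 = 2.1415e-01 × 1.69 = 0.3619.
θ_3 = arcsin 0.3619 = 21.22°.

21.2°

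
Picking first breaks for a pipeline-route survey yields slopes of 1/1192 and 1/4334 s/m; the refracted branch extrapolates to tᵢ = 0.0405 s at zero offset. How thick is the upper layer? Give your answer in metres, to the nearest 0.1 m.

25.1 m

θ_c = arcsin(1192/4334) = 15.96°; cos θ_c = 0.9614.
tᵢ = 2h cos θ_c/V₁ ⇒ h = tᵢ·V₁/(2 cos θ_c) = 0.0405·1192/(2·0.9614) = 25.11 m.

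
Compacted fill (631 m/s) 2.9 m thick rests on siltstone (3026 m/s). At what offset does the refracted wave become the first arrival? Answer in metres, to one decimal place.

x_cross = 2h·√((V₂+V₁)/(V₂−V₁)).
(V₂+V₁)/(V₂−V₁) = (3026+631)/(3026−631) = 1.5269; √ = 1.2357.
x_cross = 2·2.9·1.2357 = 7.17 m.

7.2 m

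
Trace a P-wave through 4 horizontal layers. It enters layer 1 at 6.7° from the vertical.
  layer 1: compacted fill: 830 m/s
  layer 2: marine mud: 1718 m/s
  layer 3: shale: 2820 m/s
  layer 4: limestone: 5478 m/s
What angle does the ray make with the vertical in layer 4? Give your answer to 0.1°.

Snell's law across each interface conserves sin θ / V, so sin θ_4 = V_4·sin θ₁/V₁.
sin θ_4 = 5478 × sin 6.7° / 830 = 0.7700.
θ_4 = 50.36° from the vertical.

50.4°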